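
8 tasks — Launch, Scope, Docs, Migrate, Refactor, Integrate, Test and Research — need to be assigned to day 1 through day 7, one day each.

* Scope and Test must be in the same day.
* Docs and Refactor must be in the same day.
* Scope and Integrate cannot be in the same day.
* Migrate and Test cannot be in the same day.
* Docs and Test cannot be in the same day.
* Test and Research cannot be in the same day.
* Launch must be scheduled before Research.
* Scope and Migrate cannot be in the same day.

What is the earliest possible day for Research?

day 2

Precedence pushes Research to at least day 2.
Research at day 2 is achievable: Research=day 2, Refactor=day 2, Test=day 1, Scope=day 1, Integrate=day 2, Launch=day 1, Docs=day 2, Migrate=day 2.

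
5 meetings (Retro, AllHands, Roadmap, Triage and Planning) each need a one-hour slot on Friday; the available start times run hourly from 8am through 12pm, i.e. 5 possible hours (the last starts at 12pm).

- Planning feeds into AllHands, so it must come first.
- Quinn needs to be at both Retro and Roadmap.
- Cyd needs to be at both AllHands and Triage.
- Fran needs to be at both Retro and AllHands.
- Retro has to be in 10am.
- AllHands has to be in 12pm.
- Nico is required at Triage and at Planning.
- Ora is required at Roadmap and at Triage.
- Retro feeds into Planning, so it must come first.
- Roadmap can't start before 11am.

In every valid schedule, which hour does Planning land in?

11am

Retro is fixed at 10am and must come before Planning, so Planning is at least 11am.
AllHands is fixed at 12pm and must come after Planning, so Planning is at most 11am.
So Planning must be 11am.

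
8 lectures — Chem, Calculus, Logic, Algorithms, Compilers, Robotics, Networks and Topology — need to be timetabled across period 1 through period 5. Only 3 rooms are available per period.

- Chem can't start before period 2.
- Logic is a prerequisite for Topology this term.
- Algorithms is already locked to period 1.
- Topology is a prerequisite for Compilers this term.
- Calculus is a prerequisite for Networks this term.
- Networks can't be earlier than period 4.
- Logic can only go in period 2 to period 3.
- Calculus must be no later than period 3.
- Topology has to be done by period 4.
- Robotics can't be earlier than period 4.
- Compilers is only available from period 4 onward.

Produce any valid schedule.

Networks -> period 4, Robotics -> period 4, Algorithms -> period 1, Compilers -> period 4, Topology -> period 3, Chem -> period 2, Calculus -> period 1, Logic -> period 2

Checking: Logic(period 2) before Topology(period 3); Topology(period 3) before Compilers(period 4); Calculus(period 1) before Networks(period 4); Compilers=period 4 in [period 4,period 5]; Calculus=period 1 in [period 1,period 3]; Logic=period 2 in [period 2,period 3]; Networks=period 4 in [period 4,period 5]; Robotics=period 4 in [period 4,period 5]; Algorithms=period 1 in [period 1,period 1]; Chem=period 2 in [period 2,period 5]; Topology=period 3 in [period 1,period 4]; max 3 per period (cap 3).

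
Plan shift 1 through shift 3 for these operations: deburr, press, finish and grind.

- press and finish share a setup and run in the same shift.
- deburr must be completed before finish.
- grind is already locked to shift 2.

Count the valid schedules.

3

Enumerating: finish -> shift 2; grind -> shift 2; deburr -> shift 1; press -> shift 2 | press -> shift 3, deburr -> shift 1, grind -> shift 2, finish -> shift 3 | grind -> shift 2, finish -> shift 3, press -> shift 3, deburr -> shift 2.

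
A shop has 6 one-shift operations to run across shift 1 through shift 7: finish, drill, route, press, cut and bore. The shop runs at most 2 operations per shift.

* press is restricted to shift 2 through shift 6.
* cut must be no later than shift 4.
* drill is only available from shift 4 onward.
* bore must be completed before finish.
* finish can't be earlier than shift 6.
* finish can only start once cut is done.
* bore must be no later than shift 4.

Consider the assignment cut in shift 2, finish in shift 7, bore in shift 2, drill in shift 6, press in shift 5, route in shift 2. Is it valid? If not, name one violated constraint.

bore must be completed before finish — holds.
drill is only available from shift 4 onward — holds.
finish can't be earlier than shift 6 — holds.
cut must be no later than shift 4 — holds.
bore must be no later than shift 4 — holds.
The shop runs at most 2 operations per shift — violated.
press is restricted to shift 2 through shift 6 — holds.
finish can only start once cut is done — holds.

Invalid. The shop runs at most 2 operations per shift.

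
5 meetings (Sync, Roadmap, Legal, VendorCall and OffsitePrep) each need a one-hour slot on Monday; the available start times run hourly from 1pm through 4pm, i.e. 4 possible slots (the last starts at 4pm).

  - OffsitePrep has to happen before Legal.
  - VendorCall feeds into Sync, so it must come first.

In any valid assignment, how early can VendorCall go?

1pm

Downstream work caps VendorCall at 3pm.
VendorCall at 1pm is achievable: VendorCall=1pm, Legal=2pm, Roadmap=1pm, OffsitePrep=1pm, Sync=2pm.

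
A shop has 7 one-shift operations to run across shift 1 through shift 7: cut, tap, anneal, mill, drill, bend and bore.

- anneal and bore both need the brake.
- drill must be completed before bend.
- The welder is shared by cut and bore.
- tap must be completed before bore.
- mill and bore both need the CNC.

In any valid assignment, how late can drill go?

shift 6

Downstream work caps drill at shift 6.
drill at shift 6 is achievable: anneal=shift 1; bore=shift 2; mill=shift 1; cut=shift 1; bend=shift 7; drill=shift 6; tap=shift 1.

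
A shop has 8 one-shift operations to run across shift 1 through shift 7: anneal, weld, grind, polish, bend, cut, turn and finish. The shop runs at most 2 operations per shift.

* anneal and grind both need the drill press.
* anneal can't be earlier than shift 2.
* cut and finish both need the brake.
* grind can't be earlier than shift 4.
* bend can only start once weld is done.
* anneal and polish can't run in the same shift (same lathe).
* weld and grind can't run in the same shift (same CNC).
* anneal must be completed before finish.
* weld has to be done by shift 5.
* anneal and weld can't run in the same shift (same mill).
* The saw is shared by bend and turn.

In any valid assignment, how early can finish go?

shift 3

Precedence pushes finish to at least shift 3.
finish at shift 3 is achievable: anneal -> shift 2; bend -> shift 2; turn -> shift 3; cut -> shift 4; grind -> shift 4; finish -> shift 3; polish -> shift 1; weld -> shift 1.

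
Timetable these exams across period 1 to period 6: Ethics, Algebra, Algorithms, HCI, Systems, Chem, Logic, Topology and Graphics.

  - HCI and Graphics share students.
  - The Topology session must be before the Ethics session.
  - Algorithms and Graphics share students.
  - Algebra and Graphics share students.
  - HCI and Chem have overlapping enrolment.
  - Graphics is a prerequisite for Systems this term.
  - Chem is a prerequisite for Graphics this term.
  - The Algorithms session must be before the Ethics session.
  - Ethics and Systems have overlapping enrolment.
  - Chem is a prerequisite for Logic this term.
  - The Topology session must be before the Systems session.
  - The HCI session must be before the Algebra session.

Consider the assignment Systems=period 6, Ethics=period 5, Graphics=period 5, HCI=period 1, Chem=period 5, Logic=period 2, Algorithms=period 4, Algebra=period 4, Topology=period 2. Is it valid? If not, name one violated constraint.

Invalid. Chem is a prerequisite for Logic this term.

The HCI session must be before the Algebra session — holds.
The Topology session must be before the Systems session — holds.
HCI and Graphics share students — holds.
HCI and Chem have overlapping enrolment — holds.
The Topology session must be before the Ethics session — holds.
Algebra and Graphics share students — holds.
Graphics is a prerequisite for Systems this term — holds.
Chem is a prerequisite for Logic this term — violated.
The Algorithms session must be before the Ethics session — holds.
Algorithms and Graphics share students — holds.
Chem is a prerequisite for Graphics this term — violated.
Ethics and Systems have overlapping enrolment — holds.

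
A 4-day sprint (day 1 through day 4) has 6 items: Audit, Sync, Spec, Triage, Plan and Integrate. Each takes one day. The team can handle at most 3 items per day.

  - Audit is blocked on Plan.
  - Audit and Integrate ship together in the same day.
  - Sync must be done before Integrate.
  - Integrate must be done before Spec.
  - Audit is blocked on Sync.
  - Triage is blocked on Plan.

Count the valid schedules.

Splitting on Audit: it can be day 2 (6), day 3 (10). Listing each branch's schedules as (Sync, Spec, Triage, Plan, Integrate) by day number:
Audit=day 2: (1,3,2,1,2) (1,3,3,1,2) (1,3,4,1,2) (1,4,2,1,2) (1,4,3,1,2) (1,4,4,1,2) — 6.
Audit=day 3: (1,4,2,1,3) (1,4,3,1,3) (1,4,3,2,3) (1,4,4,1,3) (1,4,4,2,3) (2,4,2,1,3) (2,4,3,1,3) (2,4,3,2,3) (2,4,4,1,3) (2,4,4,2,3) — 10.
Summing: 6 + 10 = 16.

16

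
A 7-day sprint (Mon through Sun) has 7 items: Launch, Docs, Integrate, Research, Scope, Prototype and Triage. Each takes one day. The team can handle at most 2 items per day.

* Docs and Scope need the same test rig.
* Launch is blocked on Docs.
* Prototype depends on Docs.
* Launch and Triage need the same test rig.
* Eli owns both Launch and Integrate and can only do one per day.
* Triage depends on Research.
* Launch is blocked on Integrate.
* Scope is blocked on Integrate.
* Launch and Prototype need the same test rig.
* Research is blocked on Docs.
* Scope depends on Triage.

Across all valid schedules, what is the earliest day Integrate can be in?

Mon

Downstream work caps Integrate at Sat.
Integrate at Mon is achievable: Prototype in Wed; Scope in Thu; Docs in Mon; Research in Tue; Launch in Tue; Integrate in Mon; Triage in Wed.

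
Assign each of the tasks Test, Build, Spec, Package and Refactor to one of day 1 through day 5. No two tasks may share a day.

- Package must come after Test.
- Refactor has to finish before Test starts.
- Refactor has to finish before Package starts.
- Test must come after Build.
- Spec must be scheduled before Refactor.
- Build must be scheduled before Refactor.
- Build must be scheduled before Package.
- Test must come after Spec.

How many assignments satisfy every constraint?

2

Enumerating: Refactor in day 3, Spec in day 2, Package in day 5, Build in day 1, Test in day 4 | Build=day 2; Package=day 5; Spec=day 1; Refactor=day 3; Test=day 4.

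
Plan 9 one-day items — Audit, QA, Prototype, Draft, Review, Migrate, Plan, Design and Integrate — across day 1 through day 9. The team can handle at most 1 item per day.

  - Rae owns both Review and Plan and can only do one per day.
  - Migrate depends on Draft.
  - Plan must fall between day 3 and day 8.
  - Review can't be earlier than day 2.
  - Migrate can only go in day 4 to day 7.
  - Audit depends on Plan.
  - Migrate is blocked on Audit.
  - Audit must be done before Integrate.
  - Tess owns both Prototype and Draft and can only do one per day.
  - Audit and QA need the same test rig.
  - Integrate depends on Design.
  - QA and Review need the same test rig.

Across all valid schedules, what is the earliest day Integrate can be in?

day 5

Precedence pushes Integrate to at least day 5.
Integrate at day 5 is achievable: Draft in day 1, Plan in day 3, Prototype in day 9, Migrate in day 6, Design in day 2, Review in day 7, Audit in day 4, QA in day 8, Integrate in day 5.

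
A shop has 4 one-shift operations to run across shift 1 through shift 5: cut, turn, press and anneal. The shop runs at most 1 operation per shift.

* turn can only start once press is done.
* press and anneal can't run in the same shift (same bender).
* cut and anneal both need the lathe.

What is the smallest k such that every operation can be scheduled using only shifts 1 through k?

The precedence chain requires at least 2 distinct shifts.
With at most 1 per shift and 4 operations, at least 4 shifts are needed.
4 works (last occupied shift: shift 4): for example cut=shift 3, anneal=shift 4, press=shift 1, turn=shift 2.

4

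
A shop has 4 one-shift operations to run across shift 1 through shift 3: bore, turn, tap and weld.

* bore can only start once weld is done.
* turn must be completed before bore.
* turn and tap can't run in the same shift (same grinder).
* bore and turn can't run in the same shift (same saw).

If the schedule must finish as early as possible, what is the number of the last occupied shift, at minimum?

The precedence chain requires at least 2 distinct shifts.
2 works (last occupied shift: shift 2): for example weld=shift 1; bore=shift 2; turn=shift 1; tap=shift 2.

2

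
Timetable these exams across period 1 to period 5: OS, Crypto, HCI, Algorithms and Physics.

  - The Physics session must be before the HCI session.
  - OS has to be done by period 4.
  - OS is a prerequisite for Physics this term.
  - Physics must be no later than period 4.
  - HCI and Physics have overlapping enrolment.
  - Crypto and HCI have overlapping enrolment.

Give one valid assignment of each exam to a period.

HCI=period 3; Physics=period 2; Algorithms=period 1; OS=period 1; Crypto=period 1

Checking: OS(period 1) before Physics(period 2); Physics(period 2) before HCI(period 3); Crypto(period 1) != HCI(period 3); HCI(period 3) != Physics(period 2); OS=period 1 in [period 1,period 4]; Physics=period 2 in [period 1,period 4].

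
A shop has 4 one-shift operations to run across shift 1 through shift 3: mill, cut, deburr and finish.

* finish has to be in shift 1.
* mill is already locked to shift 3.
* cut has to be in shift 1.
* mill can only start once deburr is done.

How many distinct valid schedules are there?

2

Enumerating: finish=shift 1; deburr=shift 1; mill=shift 3; cut=shift 1 | finish=shift 1, cut=shift 1, deburr=shift 2, mill=shift 3.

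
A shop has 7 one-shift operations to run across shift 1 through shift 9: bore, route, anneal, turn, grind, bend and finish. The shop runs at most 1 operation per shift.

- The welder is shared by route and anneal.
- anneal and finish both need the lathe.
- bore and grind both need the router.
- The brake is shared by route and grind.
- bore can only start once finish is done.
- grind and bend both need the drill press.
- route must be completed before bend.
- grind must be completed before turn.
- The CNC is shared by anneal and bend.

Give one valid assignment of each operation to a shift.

finish=shift 1, route=shift 3, anneal=shift 7, turn=shift 5, grind=shift 4, bore=shift 2, bend=shift 6

Checking: route(shift 3) before bend(shift 6); finish(shift 1) before bore(shift 2); grind(shift 4) before turn(shift 5); route(shift 3) != anneal(shift 7); anneal(shift 7) != bend(shift 6); grind(shift 4) != bend(shift 6); anneal(shift 7) != finish(shift 1); route(shift 3) != grind(shift 4); bore(shift 2) != grind(shift 4); max 1 per shift (cap 1).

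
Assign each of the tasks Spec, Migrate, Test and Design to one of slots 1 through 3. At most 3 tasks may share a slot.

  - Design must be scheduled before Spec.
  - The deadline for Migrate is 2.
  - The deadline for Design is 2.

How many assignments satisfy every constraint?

18

Splitting on Spec: it can be 2 (6), 3 (12). Listing each branch's schedules as (Migrate, Test, Design):
Spec=2: (1,1,1) (1,2,1) (1,3,1) (2,1,1) (2,2,1) (2,3,1) — 6.
Spec=3: (1,1,1) (1,1,2) (1,2,1) (1,2,2) (1,3,1) (1,3,2) (2,1,1) (2,1,2) (2,2,1) (2,2,2) (2,3,1) (2,3,2) — 12.
Summing: 6 + 12 = 18.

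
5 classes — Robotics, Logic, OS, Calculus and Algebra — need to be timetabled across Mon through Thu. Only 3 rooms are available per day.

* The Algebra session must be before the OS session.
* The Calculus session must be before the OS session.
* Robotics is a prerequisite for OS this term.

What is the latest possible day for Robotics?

Wed

Downstream work caps Robotics at Wed.
Robotics at Wed is achievable: Algebra -> Mon; Robotics -> Wed; Logic -> Mon; Calculus -> Mon; OS -> Thu.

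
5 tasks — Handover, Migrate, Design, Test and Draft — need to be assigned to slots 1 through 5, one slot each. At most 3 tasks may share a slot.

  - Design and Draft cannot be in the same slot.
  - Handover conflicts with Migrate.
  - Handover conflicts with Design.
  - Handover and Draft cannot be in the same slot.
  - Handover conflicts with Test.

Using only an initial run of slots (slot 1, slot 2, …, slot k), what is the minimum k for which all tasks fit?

3 slots

With at most 3 per slot and 5 tasks, at least 2 slots are needed.
Could 2 slots be enough, i.e. nothing placed later than 2? No: Handover, Design and Draft must all be in different slots (Handover/Design can't share; Handover/Draft can't share; Design/Draft can't share), but only 2 slots are available: 3 tasks can't fit in 2 distinct slots.
So 2 slots is not enough.
3 works (last occupied slot: 3): for example Handover=1, Migrate=2, Test=2, Design=2, Draft=3.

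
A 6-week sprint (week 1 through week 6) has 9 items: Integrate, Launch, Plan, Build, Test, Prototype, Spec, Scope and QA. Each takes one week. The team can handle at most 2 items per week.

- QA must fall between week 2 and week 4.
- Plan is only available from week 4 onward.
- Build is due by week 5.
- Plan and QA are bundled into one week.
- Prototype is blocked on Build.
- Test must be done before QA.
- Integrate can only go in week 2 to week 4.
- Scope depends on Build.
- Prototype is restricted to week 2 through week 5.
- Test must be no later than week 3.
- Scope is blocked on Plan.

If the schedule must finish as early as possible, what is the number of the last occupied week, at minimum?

5

The precedence chain requires at least 3 distinct weeks.
With at most 2 per week and 9 work items, at least 5 weeks are needed.
Propagating the time windows through the other constraints, Scope can't land before week 5, so the schedule must run through at least week 5.
5 works (last occupied week: week 5): for example Build in week 1, Launch in week 3, QA in week 4, Plan in week 4, Scope in week 5, Prototype in week 2, Test in week 1, Integrate in week 2, Spec in week 3.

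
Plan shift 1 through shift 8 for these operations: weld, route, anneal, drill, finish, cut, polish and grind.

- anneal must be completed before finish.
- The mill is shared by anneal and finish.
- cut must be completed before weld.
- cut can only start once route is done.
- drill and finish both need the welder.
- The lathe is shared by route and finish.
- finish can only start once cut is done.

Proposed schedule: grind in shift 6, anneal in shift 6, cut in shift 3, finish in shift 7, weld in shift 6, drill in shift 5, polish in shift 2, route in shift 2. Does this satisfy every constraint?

cut must be completed before weld — holds.
The lathe is shared by route and finish — holds.
finish can only start once cut is done — holds.
cut can only start once route is done — holds.
anneal must be completed before finish — holds.
drill and finish both need the welder — holds.
The mill is shared by anneal and finish — holds.

Yes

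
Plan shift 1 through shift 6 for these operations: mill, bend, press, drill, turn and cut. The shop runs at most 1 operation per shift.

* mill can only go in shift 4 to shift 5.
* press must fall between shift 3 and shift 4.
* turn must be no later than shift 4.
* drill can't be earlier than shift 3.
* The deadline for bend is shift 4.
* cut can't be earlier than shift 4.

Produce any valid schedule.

turn -> shift 2, drill -> shift 6, bend -> shift 1, press -> shift 3, cut -> shift 5, mill -> shift 4

Checking: mill=shift 4 in [shift 4,shift 5]; press=shift 3 in [shift 3,shift 4]; cut=shift 5 in [shift 4,shift 6]; drill=shift 6 in [shift 3,shift 6]; turn=shift 2 in [shift 1,shift 4]; bend=shift 1 in [shift 1,shift 4]; max 1 per shift (cap 1).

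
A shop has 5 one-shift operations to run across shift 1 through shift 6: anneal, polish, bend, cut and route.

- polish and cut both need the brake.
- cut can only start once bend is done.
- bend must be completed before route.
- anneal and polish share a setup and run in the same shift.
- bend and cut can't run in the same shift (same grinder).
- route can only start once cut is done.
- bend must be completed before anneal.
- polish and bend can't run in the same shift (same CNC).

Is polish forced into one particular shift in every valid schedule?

No

polish can be shift 2 (e.g. anneal in shift 2, polish in shift 2, bend in shift 1, route in shift 4, cut in shift 3) or shift 3 (e.g. anneal -> shift 3; route -> shift 3; bend -> shift 1; polish -> shift 3; cut -> shift 2).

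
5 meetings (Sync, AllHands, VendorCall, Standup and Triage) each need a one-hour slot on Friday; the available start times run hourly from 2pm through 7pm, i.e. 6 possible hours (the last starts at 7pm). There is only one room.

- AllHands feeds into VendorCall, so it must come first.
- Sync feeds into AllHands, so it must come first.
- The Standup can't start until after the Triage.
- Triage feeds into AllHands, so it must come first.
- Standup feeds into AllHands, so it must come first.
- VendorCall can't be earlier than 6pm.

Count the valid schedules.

Splitting on Sync: it can be 2pm (5), 3pm (5), 4pm (5), 5pm (3). Listing each branch's schedules as (AllHands, VendorCall, Standup, Triage):
Sync=2pm: (5pm,6pm,4pm,3pm) (5pm,7pm,4pm,3pm) (6pm,7pm,4pm,3pm) (6pm,7pm,5pm,3pm) (6pm,7pm,5pm,4pm) — 5.
Sync=3pm: (5pm,6pm,4pm,2pm) (5pm,7pm,4pm,2pm) (6pm,7pm,4pm,2pm) (6pm,7pm,5pm,2pm) (6pm,7pm,5pm,4pm) — 5.
Sync=4pm: (5pm,6pm,3pm,2pm) (5pm,7pm,3pm,2pm) (6pm,7pm,3pm,2pm) (6pm,7pm,5pm,2pm) (6pm,7pm,5pm,3pm) — 5.
Sync=5pm: (6pm,7pm,3pm,2pm) (6pm,7pm,4pm,2pm) (6pm,7pm,4pm,3pm) — 3.
Summing: 5 + 5 + 5 + 3 = 18.

18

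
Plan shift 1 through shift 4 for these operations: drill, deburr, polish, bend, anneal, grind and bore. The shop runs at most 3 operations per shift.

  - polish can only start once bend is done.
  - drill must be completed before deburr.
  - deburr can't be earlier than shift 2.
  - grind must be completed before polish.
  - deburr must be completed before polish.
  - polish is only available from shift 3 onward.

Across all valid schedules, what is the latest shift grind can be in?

shift 3

Downstream work caps grind at shift 3.
grind at shift 3 is achievable: anneal -> shift 1, drill -> shift 1, bore -> shift 2, bend -> shift 1, grind -> shift 3, polish -> shift 4, deburr -> shift 2.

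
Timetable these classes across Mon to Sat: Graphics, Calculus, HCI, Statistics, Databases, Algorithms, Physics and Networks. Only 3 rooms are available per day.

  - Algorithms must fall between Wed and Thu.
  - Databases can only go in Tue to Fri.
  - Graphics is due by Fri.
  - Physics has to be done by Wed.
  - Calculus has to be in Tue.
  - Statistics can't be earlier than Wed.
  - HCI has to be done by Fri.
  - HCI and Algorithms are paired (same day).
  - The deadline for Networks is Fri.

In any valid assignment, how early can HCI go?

Wed

HCI must be in the same day as Algorithms, which can't be before Wed, so HCI is at least Wed; HCI's own window allows nothing later than Fri; HCI must be in the same day as Algorithms, which can't be after Thu, so HCI is at most Thu.
HCI at Wed is achievable: Algorithms in Wed, Physics in Mon, HCI in Wed, Networks in Mon, Databases in Tue, Statistics in Wed, Calculus in Tue, Graphics in Mon.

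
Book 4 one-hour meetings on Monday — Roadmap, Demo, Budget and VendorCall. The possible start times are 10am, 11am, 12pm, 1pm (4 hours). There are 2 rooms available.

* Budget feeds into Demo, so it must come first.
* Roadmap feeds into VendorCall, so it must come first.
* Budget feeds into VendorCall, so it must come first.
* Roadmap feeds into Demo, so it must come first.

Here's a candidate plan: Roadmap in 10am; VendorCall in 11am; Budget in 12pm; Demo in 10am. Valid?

No. Budget feeds into Demo, so it must come first is not satisfied.

Budget feeds into VendorCall, so it must come first — violated.
Roadmap feeds into Demo, so it must come first — violated.
Roadmap feeds into VendorCall, so it must come first — holds.
Budget feeds into Demo, so it must come first — violated.
There are 2 rooms available — holds.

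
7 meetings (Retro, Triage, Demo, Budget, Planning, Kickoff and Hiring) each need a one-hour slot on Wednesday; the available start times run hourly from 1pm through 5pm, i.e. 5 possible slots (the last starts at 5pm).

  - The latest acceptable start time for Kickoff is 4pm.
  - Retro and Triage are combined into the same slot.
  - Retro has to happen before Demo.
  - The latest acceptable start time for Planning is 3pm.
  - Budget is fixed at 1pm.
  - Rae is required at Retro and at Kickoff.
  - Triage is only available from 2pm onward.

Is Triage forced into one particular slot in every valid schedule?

Triage can be 2pm (e.g. Hiring=1pm; Triage=2pm; Kickoff=1pm; Demo=3pm; Planning=1pm; Retro=2pm; Budget=1pm) or 3pm (e.g. Budget -> 1pm; Kickoff -> 1pm; Triage -> 3pm; Retro -> 3pm; Hiring -> 1pm; Planning -> 1pm; Demo -> 4pm).

No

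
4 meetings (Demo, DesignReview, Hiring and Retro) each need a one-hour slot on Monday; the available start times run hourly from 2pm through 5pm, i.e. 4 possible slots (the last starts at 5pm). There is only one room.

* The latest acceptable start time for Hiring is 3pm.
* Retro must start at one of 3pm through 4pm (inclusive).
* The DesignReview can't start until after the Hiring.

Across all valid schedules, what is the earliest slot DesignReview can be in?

Precedence pushes DesignReview to at least 3pm.
DesignReview at 3pm is achievable: DesignReview=3pm, Hiring=2pm, Retro=4pm, Demo=5pm.

3pm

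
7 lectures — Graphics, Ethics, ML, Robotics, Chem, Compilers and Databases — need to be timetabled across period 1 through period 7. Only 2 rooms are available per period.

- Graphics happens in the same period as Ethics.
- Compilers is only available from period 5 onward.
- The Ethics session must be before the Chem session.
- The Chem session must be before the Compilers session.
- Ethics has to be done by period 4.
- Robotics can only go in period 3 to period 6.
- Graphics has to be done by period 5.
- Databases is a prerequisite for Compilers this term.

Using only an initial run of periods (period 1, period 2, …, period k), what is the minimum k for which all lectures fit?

The precedence chain requires at least 3 distinct periods.
With at most 2 per period and 7 lectures, at least 4 periods are needed.
Compilers can't be placed before period 5, so the schedule must run through at least period 5.
5 works (last occupied period: period 5): for example Databases in period 2, Robotics in period 3, Graphics in period 1, Chem in period 2, Compilers in period 5, Ethics in period 1, ML in period 3.

5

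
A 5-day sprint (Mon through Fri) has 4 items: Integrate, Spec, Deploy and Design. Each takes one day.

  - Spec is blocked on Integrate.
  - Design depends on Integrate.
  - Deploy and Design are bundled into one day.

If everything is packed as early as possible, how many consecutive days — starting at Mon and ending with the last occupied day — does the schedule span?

The precedence chain requires at least 2 distinct days.
2 works (last occupied day: Tue): for example Spec=Tue; Deploy=Tue; Integrate=Mon; Design=Tue.

2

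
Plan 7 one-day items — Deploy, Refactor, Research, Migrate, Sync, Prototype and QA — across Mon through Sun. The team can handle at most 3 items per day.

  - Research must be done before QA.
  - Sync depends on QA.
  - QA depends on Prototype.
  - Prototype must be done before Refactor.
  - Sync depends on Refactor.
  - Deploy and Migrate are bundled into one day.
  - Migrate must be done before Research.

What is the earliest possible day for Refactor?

Tue

Precedence pushes Refactor to at least Tue; downstream work caps Refactor at Sat.
Refactor at Tue is achievable: Migrate in Mon; Prototype in Mon; Refactor in Tue; Research in Tue; QA in Wed; Deploy in Mon; Sync in Thu.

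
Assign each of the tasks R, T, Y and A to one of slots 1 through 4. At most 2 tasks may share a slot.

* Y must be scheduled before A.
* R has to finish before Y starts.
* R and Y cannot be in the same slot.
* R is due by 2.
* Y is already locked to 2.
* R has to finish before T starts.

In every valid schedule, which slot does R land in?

R's window is 1–2.
Y is fixed at 2, and R can't share a slot with Y.
So R must be 1.

1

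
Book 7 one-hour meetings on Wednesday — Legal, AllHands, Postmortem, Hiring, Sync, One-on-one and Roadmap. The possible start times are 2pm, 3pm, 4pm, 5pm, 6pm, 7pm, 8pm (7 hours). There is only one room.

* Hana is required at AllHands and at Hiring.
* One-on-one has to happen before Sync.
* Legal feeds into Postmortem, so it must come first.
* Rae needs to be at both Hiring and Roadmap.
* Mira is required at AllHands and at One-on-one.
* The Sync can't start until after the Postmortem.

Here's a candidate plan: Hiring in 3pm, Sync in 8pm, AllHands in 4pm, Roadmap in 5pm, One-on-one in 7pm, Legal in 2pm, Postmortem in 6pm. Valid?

Hana is required at AllHands and at Hiring — holds.
One-on-one has to happen before Sync — holds.
Legal feeds into Postmortem, so it must come first — holds.
There is only one room — holds.
Rae needs to be at both Hiring and Roadmap — holds.
The Sync can't start until after the Postmortem — holds.
Mira is required at AllHands and at One-on-one — holds.

Valid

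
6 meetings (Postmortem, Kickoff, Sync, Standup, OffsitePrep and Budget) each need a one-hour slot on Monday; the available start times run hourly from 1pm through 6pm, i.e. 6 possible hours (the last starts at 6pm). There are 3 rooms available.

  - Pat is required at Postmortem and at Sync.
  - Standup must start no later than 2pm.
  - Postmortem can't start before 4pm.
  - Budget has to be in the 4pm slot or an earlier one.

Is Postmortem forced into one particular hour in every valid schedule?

No

Postmortem can be 4pm (e.g. Postmortem -> 4pm; Budget -> 1pm; Standup -> 1pm; Sync -> 2pm; Kickoff -> 1pm; OffsitePrep -> 2pm) or 5pm (e.g. Kickoff=1pm; Sync=2pm; Postmortem=5pm; Budget=1pm; OffsitePrep=2pm; Standup=1pm).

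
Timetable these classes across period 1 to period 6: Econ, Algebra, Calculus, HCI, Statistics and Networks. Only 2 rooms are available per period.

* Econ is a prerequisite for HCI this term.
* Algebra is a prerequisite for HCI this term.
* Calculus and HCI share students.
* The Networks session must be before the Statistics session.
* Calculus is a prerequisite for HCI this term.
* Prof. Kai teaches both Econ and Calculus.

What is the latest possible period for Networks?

Downstream work caps Networks at period 5.
Networks at period 5 is achievable: Statistics -> period 6; HCI -> period 3; Algebra -> period 1; Networks -> period 5; Calculus -> period 2; Econ -> period 1.

period 5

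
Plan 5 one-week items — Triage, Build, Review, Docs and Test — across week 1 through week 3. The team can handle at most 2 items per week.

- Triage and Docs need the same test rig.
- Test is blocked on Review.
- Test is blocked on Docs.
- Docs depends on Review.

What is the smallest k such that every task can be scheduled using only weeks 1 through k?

The precedence chain requires at least 3 distinct weeks.
With at most 2 per week and 5 tasks, at least 3 weeks are needed.
3 works (last occupied week: week 3): for example Review=week 1, Docs=week 2, Triage=week 1, Build=week 2, Test=week 3.

3 weeks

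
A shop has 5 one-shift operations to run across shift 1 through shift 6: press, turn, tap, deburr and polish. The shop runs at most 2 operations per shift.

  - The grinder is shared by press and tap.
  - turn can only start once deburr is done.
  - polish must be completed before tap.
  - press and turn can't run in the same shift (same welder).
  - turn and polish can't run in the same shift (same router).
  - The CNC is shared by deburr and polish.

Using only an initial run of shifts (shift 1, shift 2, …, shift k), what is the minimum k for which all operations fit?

3

The precedence chain requires at least 2 distinct shifts.
With at most 2 per shift and 5 operations, at least 3 shifts are needed.
3 works (last occupied shift: shift 3): for example deburr=shift 2, polish=shift 1, turn=shift 3, tap=shift 2, press=shift 1.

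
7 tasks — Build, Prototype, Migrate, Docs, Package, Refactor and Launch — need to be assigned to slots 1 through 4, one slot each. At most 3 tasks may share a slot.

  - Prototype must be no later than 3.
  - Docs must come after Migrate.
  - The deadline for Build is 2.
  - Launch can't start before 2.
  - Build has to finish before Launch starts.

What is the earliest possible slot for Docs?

2

Precedence pushes Docs to at least 2.
Docs at 2 is achievable: Migrate in 1; Refactor in 3; Launch in 2; Prototype in 1; Package in 2; Docs in 2; Build in 1.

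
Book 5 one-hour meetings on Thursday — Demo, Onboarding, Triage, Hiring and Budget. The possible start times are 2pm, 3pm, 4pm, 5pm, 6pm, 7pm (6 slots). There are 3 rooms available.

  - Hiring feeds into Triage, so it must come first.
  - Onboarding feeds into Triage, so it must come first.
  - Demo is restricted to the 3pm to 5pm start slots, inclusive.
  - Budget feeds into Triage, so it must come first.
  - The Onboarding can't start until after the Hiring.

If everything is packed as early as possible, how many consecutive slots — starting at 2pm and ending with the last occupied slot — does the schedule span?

The precedence chain requires at least 3 distinct slots.
With at most 3 per slot and 5 meetings, at least 2 slots are needed.
3 works (last occupied slot: 4pm): for example Onboarding=3pm, Budget=2pm, Hiring=2pm, Triage=4pm, Demo=3pm.

3 slots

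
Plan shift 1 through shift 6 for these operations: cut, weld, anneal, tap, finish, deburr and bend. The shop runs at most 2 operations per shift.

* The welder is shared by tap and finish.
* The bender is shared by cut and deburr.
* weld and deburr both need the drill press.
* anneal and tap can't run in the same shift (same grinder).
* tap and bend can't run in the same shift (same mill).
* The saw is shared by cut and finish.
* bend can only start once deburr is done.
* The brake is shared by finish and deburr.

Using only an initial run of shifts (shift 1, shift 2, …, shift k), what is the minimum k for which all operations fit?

4 shifts

The precedence chain requires at least 2 distinct shifts.
With at most 2 per shift and 7 operations, at least 4 shifts are needed.
4 works (last occupied shift: shift 4): for example anneal -> shift 1; cut -> shift 2; finish -> shift 4; bend -> shift 2; weld -> shift 3; tap -> shift 3; deburr -> shift 1.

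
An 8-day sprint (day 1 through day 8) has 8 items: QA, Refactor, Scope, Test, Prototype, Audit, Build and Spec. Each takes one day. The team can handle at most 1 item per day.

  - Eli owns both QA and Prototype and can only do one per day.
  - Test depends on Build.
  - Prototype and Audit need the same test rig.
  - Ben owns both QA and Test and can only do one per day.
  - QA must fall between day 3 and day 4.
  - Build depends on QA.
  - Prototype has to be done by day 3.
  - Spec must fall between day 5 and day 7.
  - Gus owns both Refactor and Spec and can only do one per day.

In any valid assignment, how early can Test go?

day 5

Precedence pushes Test to at least day 5.
Test at day 5 is achievable: Refactor in day 2, Audit in day 8, Scope in day 7, Build in day 4, Spec in day 6, Test in day 5, QA in day 3, Prototype in day 1.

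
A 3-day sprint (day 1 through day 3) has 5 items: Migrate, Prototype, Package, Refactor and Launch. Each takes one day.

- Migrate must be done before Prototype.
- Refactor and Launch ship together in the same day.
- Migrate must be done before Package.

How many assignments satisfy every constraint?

Splitting on Migrate: it can be day 1 (12), day 2 (3). Listing each branch's schedules as (Prototype, Package, Refactor, Launch) by day number:
Migrate=day 1: (2,2,1,1) (2,2,2,2) (2,2,3,3) (2,3,1,1) (2,3,2,2) (2,3,3,3) (3,2,1,1) (3,2,2,2) (3,2,3,3) (3,3,1,1) (3,3,2,2) (3,3,3,3) — 12.
Migrate=day 2: (3,3,1,1) (3,3,2,2) (3,3,3,3) — 3.
Summing: 12 + 3 = 15.

15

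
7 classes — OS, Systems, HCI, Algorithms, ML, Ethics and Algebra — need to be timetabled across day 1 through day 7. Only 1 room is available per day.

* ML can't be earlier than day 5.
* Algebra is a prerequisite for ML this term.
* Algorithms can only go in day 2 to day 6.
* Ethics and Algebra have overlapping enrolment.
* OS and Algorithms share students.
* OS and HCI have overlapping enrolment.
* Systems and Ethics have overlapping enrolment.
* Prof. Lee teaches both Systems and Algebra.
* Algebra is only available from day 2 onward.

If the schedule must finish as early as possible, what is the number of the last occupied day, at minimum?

The precedence chain requires at least 2 distinct days.
With at most 1 per day and 7 classes, at least 7 days are needed.
ML can't be placed before day 5, so the schedule must run through at least day 5.
7 works (last occupied day: day 7): for example ML=day 5; Ethics=day 7; Algorithms=day 2; HCI=day 6; OS=day 1; Algebra=day 3; Systems=day 4.

7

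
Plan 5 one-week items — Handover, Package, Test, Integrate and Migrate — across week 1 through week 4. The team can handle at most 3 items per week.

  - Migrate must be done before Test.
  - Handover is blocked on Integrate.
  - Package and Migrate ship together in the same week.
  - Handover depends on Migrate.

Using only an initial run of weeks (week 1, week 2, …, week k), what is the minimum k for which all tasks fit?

The precedence chain requires at least 2 distinct weeks.
With at most 3 per week and 5 tasks, at least 2 weeks are needed.
2 works (last occupied week: week 2): for example Handover in week 2; Migrate in week 1; Test in week 2; Package in week 1; Integrate in week 1.

2 weeks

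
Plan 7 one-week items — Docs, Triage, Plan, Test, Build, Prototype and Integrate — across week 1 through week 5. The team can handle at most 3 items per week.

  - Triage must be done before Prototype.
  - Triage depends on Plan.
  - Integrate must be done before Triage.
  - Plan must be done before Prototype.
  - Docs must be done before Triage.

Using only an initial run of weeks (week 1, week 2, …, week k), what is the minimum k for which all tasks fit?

3 weeks

The precedence chain requires at least 3 distinct weeks.
With at most 3 per week and 7 tasks, at least 3 weeks are needed.
3 works (last occupied week: week 3): for example Build in week 2; Plan in week 1; Docs in week 1; Integrate in week 1; Test in week 2; Triage in week 2; Prototype in week 3.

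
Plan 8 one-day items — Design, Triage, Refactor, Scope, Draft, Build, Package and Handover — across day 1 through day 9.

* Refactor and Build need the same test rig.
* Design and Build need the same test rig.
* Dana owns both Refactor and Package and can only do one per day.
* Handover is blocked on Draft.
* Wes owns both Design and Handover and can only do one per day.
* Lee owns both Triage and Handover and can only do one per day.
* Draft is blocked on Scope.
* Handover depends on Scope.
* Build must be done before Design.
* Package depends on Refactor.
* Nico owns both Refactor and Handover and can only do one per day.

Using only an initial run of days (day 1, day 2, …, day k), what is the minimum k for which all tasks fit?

3 days

The precedence chain requires at least 3 distinct days.
3 works (last occupied day: day 3): for example Triage in day 1, Handover in day 3, Design in day 2, Scope in day 1, Draft in day 2, Build in day 1, Refactor in day 2, Package in day 3.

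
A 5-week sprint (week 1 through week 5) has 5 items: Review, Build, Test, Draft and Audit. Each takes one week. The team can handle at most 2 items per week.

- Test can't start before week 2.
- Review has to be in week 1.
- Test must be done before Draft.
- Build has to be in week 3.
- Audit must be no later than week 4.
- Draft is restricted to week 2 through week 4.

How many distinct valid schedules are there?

10

Splitting on Test: it can be week 2 (7), week 3 (3). Listing each branch's schedules as (Review, Build, Draft, Audit) by week number:
Test=week 2: (1,3,3,1) (1,3,3,2) (1,3,3,4) (1,3,4,1) (1,3,4,2) (1,3,4,3) (1,3,4,4) — 7.
Test=week 3: (1,3,4,1) (1,3,4,2) (1,3,4,4) — 3.
Summing: 7 + 3 = 10.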